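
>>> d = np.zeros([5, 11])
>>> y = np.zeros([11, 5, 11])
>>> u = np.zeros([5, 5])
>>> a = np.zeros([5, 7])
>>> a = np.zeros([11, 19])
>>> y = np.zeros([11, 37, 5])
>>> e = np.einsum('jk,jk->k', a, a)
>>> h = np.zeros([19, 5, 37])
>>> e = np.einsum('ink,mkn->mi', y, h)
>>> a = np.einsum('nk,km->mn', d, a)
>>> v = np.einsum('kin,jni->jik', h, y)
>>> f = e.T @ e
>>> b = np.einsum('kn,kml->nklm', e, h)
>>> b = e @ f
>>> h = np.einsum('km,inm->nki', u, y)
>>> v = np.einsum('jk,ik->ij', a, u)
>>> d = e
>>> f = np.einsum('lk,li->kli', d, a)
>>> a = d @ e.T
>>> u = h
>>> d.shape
(19, 11)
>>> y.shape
(11, 37, 5)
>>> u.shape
(37, 5, 11)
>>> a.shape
(19, 19)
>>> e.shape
(19, 11)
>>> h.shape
(37, 5, 11)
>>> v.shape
(5, 19)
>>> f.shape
(11, 19, 5)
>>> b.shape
(19, 11)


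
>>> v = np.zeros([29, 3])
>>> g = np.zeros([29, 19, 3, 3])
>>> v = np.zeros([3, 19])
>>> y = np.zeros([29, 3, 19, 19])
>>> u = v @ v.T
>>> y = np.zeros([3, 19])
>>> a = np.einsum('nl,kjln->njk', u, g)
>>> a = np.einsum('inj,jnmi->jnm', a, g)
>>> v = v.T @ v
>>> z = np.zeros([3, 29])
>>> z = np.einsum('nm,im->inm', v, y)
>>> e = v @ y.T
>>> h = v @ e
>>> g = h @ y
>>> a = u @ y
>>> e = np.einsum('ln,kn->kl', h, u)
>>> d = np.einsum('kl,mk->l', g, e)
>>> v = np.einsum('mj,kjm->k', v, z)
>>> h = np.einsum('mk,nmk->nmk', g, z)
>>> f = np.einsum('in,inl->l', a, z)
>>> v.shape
(3,)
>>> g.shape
(19, 19)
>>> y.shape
(3, 19)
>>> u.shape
(3, 3)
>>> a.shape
(3, 19)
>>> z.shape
(3, 19, 19)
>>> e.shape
(3, 19)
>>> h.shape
(3, 19, 19)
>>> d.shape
(19,)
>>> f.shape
(19,)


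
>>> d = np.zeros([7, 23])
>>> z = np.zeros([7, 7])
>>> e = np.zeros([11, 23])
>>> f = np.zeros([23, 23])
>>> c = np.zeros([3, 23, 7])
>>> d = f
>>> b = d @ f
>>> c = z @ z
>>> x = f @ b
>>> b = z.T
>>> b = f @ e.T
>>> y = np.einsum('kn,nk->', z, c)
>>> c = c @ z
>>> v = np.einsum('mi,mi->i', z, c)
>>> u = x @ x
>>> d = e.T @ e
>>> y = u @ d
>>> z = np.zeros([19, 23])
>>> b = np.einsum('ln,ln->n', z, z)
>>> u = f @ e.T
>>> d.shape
(23, 23)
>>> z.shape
(19, 23)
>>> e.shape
(11, 23)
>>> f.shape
(23, 23)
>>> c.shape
(7, 7)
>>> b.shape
(23,)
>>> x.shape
(23, 23)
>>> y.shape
(23, 23)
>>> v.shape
(7,)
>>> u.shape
(23, 11)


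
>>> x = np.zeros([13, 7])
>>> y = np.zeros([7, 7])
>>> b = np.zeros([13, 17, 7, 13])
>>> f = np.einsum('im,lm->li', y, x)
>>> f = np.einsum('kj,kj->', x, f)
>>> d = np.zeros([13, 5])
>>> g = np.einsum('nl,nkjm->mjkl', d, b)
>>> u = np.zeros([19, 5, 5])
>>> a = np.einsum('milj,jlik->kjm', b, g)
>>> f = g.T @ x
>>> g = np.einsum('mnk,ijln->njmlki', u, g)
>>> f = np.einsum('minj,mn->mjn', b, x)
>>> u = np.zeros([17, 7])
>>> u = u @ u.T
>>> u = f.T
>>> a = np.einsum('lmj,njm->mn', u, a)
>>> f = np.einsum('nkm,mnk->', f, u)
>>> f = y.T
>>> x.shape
(13, 7)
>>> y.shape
(7, 7)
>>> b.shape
(13, 17, 7, 13)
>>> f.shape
(7, 7)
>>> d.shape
(13, 5)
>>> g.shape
(5, 7, 19, 17, 5, 13)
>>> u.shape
(7, 13, 13)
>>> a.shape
(13, 5)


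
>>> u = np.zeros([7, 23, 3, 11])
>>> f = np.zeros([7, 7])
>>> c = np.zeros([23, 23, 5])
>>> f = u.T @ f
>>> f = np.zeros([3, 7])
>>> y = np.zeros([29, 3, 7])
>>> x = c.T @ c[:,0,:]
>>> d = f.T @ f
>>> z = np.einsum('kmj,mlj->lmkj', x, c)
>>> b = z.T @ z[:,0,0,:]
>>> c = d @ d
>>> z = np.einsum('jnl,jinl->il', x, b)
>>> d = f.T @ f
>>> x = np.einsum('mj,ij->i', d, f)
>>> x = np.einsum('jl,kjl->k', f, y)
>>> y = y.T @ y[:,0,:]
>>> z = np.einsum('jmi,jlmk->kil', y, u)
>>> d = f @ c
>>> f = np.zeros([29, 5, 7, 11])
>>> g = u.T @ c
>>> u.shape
(7, 23, 3, 11)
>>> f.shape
(29, 5, 7, 11)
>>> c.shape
(7, 7)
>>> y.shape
(7, 3, 7)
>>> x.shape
(29,)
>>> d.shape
(3, 7)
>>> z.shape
(11, 7, 23)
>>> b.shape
(5, 5, 23, 5)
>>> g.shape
(11, 3, 23, 7)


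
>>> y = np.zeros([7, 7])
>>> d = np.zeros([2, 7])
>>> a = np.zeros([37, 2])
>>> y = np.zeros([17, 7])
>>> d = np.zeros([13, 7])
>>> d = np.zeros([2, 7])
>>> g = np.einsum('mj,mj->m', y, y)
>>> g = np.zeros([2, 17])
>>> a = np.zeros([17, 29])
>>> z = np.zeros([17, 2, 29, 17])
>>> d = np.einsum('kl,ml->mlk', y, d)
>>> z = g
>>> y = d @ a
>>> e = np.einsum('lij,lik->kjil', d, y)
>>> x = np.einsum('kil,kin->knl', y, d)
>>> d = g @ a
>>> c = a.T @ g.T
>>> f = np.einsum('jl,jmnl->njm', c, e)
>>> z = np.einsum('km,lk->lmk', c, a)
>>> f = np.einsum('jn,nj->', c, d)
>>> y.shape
(2, 7, 29)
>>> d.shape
(2, 29)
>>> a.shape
(17, 29)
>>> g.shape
(2, 17)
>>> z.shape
(17, 2, 29)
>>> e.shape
(29, 17, 7, 2)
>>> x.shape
(2, 17, 29)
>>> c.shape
(29, 2)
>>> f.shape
()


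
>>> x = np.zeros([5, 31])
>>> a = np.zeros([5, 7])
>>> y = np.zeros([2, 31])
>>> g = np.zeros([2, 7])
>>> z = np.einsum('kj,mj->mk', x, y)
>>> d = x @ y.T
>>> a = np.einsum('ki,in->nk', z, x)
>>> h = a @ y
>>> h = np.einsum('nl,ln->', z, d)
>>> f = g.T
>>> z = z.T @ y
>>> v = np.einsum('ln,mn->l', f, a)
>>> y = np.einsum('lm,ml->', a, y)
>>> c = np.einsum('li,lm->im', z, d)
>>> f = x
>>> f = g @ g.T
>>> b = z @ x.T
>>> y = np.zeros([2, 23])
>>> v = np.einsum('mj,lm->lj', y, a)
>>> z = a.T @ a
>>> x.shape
(5, 31)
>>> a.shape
(31, 2)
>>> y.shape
(2, 23)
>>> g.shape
(2, 7)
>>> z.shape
(2, 2)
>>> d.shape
(5, 2)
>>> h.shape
()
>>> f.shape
(2, 2)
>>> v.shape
(31, 23)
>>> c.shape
(31, 2)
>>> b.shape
(5, 5)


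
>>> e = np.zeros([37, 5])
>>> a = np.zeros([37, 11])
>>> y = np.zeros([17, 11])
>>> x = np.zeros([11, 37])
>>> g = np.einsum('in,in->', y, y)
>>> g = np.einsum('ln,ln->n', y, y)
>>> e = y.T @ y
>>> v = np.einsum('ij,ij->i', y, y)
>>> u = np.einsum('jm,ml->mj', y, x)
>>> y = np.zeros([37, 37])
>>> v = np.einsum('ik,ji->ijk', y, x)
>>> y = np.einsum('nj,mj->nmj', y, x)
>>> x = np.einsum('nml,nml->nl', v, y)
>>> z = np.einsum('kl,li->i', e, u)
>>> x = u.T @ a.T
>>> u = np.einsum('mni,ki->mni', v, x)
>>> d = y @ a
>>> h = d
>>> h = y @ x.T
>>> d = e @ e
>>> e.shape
(11, 11)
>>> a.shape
(37, 11)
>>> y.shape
(37, 11, 37)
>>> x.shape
(17, 37)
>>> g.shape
(11,)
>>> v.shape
(37, 11, 37)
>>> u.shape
(37, 11, 37)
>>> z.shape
(17,)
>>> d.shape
(11, 11)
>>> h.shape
(37, 11, 17)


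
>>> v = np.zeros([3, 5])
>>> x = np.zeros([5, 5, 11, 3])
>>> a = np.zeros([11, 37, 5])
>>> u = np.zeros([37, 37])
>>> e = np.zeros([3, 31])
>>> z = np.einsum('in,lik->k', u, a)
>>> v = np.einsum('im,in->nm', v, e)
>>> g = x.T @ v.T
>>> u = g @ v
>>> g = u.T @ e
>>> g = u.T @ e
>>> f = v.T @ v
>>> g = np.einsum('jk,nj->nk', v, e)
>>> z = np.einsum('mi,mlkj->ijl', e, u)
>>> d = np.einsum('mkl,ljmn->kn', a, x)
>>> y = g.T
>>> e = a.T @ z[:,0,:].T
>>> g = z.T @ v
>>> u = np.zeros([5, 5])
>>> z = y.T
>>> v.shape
(31, 5)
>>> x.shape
(5, 5, 11, 3)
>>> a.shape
(11, 37, 5)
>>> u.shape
(5, 5)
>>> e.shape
(5, 37, 31)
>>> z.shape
(3, 5)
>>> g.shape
(11, 5, 5)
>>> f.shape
(5, 5)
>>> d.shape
(37, 3)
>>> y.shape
(5, 3)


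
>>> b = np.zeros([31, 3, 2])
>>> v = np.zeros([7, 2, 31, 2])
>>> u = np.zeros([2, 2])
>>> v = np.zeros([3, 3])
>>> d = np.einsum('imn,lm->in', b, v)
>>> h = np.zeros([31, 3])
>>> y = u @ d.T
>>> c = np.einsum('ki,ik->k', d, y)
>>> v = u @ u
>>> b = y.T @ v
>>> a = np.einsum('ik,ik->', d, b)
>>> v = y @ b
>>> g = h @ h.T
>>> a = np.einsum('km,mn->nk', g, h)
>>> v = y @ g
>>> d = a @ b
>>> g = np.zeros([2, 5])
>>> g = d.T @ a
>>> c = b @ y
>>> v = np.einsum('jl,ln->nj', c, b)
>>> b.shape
(31, 2)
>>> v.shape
(2, 31)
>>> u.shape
(2, 2)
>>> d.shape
(3, 2)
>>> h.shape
(31, 3)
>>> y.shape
(2, 31)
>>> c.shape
(31, 31)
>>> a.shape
(3, 31)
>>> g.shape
(2, 31)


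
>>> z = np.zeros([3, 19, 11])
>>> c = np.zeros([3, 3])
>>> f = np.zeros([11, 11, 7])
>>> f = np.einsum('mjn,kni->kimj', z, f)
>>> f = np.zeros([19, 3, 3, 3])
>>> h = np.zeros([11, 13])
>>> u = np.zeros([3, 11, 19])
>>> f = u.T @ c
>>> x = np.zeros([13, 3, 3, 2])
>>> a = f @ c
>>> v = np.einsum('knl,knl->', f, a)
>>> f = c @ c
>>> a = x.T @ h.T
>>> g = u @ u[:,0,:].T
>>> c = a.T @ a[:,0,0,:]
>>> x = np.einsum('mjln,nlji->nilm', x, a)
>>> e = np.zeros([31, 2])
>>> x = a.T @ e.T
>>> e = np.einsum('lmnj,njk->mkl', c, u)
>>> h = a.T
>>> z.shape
(3, 19, 11)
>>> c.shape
(11, 3, 3, 11)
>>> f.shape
(3, 3)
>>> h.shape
(11, 3, 3, 2)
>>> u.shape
(3, 11, 19)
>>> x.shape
(11, 3, 3, 31)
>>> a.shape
(2, 3, 3, 11)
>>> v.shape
()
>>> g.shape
(3, 11, 3)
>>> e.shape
(3, 19, 11)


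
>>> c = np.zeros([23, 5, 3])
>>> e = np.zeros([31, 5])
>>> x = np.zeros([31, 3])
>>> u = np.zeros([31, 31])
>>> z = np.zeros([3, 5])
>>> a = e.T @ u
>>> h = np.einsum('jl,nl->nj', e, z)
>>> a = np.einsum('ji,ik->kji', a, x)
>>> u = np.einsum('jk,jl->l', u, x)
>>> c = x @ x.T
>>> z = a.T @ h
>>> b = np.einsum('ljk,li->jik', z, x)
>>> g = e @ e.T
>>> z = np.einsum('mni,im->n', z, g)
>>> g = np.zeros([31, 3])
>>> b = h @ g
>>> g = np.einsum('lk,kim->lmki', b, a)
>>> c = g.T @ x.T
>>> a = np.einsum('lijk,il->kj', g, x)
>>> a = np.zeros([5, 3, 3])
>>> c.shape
(5, 3, 31, 31)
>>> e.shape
(31, 5)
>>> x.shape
(31, 3)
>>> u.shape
(3,)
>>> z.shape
(5,)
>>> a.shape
(5, 3, 3)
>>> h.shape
(3, 31)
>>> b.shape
(3, 3)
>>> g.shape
(3, 31, 3, 5)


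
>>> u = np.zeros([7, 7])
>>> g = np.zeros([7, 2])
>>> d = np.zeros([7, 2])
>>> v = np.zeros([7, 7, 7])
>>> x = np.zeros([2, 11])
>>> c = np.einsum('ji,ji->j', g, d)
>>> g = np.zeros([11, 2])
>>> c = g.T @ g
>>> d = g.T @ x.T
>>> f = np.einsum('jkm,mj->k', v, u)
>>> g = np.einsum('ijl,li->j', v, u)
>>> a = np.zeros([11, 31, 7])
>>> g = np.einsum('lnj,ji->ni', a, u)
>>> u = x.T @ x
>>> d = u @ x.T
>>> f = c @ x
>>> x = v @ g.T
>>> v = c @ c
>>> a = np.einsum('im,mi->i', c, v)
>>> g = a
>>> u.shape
(11, 11)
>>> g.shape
(2,)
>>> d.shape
(11, 2)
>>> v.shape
(2, 2)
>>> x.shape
(7, 7, 31)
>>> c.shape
(2, 2)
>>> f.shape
(2, 11)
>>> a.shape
(2,)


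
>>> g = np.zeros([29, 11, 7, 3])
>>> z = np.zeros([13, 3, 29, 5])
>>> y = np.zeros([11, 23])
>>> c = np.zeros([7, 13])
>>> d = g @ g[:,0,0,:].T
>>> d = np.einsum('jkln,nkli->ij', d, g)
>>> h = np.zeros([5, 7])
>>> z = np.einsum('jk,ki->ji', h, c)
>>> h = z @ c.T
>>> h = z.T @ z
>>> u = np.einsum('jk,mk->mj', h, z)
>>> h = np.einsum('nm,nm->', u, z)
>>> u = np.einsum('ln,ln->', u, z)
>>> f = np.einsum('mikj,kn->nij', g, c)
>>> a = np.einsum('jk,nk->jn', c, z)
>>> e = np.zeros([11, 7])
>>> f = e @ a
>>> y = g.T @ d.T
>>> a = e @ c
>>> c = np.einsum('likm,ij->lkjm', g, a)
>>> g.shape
(29, 11, 7, 3)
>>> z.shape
(5, 13)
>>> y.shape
(3, 7, 11, 3)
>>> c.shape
(29, 7, 13, 3)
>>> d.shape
(3, 29)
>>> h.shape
()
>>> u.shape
()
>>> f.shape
(11, 5)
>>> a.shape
(11, 13)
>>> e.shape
(11, 7)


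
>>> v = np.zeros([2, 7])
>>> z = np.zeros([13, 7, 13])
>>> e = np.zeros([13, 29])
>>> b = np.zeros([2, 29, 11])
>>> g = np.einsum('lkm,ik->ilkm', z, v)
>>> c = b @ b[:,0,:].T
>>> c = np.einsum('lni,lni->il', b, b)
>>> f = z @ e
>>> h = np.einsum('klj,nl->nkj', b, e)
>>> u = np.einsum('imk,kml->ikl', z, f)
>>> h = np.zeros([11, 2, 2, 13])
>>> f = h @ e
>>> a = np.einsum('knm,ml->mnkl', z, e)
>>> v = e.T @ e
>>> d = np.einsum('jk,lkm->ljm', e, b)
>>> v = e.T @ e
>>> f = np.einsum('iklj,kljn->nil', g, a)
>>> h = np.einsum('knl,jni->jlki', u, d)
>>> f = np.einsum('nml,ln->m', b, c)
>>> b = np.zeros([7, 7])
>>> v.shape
(29, 29)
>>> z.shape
(13, 7, 13)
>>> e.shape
(13, 29)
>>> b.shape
(7, 7)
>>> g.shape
(2, 13, 7, 13)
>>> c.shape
(11, 2)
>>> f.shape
(29,)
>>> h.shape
(2, 29, 13, 11)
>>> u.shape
(13, 13, 29)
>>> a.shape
(13, 7, 13, 29)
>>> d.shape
(2, 13, 11)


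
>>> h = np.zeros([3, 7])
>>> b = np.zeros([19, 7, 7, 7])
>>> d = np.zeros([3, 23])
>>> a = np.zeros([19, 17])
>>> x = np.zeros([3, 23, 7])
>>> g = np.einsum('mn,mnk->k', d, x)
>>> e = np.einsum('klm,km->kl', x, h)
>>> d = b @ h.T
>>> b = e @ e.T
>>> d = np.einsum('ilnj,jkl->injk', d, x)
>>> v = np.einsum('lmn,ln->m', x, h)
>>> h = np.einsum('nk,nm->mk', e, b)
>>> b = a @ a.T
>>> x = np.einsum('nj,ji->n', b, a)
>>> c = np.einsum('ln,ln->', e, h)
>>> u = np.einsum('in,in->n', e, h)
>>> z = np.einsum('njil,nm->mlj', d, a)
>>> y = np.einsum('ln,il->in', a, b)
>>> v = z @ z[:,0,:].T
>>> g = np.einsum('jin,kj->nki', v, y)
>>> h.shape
(3, 23)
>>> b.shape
(19, 19)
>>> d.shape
(19, 7, 3, 23)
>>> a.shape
(19, 17)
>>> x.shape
(19,)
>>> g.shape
(17, 19, 23)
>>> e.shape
(3, 23)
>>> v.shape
(17, 23, 17)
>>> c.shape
()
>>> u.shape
(23,)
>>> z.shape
(17, 23, 7)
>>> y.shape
(19, 17)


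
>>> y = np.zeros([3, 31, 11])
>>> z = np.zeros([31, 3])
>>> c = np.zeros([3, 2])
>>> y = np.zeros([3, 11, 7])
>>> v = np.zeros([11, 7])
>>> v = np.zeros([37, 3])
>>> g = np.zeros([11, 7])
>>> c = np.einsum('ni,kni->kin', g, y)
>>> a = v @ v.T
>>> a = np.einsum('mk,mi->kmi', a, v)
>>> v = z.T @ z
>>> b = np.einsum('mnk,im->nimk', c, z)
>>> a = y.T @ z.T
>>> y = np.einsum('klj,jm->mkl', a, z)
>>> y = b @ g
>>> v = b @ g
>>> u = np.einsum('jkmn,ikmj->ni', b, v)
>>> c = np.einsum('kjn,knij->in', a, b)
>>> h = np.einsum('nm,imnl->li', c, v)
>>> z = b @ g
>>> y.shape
(7, 31, 3, 7)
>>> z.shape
(7, 31, 3, 7)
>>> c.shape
(3, 31)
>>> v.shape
(7, 31, 3, 7)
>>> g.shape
(11, 7)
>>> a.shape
(7, 11, 31)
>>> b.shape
(7, 31, 3, 11)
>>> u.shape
(11, 7)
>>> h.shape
(7, 7)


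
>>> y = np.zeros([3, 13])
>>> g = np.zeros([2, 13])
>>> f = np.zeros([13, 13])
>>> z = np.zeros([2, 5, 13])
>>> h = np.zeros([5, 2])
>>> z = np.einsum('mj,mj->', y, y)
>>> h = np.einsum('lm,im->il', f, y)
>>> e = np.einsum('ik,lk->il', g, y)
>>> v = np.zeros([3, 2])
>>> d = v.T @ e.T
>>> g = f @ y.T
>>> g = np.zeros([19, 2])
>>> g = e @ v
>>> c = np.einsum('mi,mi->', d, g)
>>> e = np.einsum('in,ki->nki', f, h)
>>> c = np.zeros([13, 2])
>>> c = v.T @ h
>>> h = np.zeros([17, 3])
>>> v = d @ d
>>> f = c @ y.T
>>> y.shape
(3, 13)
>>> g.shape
(2, 2)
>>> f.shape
(2, 3)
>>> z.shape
()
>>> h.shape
(17, 3)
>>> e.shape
(13, 3, 13)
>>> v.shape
(2, 2)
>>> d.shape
(2, 2)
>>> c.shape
(2, 13)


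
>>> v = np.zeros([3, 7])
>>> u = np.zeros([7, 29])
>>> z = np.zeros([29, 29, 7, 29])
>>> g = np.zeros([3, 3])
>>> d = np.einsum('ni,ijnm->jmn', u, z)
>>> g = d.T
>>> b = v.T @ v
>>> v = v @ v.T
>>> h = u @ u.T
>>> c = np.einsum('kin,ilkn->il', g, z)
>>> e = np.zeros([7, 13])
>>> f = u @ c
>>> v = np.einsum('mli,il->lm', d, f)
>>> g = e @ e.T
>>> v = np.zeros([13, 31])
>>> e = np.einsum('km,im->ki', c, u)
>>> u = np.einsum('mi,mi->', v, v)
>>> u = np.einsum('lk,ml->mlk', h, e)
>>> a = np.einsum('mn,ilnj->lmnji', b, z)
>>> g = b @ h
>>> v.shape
(13, 31)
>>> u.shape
(29, 7, 7)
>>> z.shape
(29, 29, 7, 29)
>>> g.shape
(7, 7)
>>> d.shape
(29, 29, 7)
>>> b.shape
(7, 7)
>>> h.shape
(7, 7)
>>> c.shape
(29, 29)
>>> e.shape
(29, 7)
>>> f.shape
(7, 29)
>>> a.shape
(29, 7, 7, 29, 29)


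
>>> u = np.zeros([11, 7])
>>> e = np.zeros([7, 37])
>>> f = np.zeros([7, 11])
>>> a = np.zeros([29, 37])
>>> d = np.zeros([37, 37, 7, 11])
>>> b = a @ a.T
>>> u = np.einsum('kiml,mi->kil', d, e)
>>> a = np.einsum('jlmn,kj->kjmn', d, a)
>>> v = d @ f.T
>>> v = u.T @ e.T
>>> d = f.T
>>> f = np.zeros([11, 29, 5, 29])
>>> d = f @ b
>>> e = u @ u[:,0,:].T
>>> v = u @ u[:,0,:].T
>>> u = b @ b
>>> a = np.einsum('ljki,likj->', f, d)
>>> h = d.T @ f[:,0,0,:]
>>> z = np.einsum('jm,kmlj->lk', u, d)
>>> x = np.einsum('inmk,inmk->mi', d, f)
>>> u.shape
(29, 29)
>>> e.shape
(37, 37, 37)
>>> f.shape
(11, 29, 5, 29)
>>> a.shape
()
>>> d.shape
(11, 29, 5, 29)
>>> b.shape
(29, 29)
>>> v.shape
(37, 37, 37)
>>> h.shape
(29, 5, 29, 29)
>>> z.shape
(5, 11)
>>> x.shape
(5, 11)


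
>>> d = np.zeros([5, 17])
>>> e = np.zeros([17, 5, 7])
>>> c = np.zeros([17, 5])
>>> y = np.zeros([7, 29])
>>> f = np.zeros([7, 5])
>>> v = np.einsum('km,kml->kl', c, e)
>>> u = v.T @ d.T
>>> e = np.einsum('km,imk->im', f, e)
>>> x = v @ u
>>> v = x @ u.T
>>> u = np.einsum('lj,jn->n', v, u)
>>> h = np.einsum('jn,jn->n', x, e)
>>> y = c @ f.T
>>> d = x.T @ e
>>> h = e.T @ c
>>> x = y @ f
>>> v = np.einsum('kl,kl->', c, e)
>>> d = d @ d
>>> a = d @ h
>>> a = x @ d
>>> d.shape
(5, 5)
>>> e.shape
(17, 5)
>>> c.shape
(17, 5)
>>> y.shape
(17, 7)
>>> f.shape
(7, 5)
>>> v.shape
()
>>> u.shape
(5,)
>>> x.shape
(17, 5)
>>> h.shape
(5, 5)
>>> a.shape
(17, 5)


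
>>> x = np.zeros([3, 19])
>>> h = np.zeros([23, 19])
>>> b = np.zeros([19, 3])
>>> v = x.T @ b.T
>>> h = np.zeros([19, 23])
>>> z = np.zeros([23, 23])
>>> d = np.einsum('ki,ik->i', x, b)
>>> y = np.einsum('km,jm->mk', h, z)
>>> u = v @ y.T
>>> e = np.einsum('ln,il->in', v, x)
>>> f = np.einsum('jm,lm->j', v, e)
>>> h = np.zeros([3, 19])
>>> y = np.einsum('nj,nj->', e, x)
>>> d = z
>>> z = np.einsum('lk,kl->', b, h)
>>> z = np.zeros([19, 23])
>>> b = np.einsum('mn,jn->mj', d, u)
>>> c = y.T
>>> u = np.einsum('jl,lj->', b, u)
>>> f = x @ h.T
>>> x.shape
(3, 19)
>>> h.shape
(3, 19)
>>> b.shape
(23, 19)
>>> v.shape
(19, 19)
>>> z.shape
(19, 23)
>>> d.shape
(23, 23)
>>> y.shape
()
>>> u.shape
()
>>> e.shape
(3, 19)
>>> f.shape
(3, 3)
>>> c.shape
()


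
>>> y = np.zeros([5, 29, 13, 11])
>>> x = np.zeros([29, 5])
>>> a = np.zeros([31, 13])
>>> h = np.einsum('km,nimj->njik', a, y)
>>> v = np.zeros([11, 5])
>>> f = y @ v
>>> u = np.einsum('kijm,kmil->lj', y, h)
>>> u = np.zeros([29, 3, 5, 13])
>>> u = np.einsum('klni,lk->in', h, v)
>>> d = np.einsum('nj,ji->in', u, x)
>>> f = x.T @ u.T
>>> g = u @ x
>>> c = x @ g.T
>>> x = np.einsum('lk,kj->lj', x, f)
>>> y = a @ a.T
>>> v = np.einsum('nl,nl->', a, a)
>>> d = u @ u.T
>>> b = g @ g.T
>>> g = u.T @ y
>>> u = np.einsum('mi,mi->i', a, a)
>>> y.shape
(31, 31)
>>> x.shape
(29, 31)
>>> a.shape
(31, 13)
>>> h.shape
(5, 11, 29, 31)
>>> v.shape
()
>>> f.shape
(5, 31)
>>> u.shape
(13,)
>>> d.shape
(31, 31)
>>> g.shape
(29, 31)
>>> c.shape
(29, 31)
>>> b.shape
(31, 31)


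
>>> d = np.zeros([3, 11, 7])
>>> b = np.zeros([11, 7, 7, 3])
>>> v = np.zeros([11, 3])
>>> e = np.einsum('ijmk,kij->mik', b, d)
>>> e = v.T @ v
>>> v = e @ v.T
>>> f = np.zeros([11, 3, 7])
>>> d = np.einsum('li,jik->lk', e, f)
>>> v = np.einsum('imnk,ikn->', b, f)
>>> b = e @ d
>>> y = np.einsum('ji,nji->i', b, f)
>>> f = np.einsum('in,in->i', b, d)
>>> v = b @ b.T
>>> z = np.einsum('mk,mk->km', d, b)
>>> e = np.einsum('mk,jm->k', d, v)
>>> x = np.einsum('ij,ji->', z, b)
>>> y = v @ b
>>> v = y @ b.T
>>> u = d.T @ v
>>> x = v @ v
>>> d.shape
(3, 7)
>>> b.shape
(3, 7)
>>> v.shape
(3, 3)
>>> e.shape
(7,)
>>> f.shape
(3,)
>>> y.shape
(3, 7)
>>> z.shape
(7, 3)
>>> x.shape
(3, 3)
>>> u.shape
(7, 3)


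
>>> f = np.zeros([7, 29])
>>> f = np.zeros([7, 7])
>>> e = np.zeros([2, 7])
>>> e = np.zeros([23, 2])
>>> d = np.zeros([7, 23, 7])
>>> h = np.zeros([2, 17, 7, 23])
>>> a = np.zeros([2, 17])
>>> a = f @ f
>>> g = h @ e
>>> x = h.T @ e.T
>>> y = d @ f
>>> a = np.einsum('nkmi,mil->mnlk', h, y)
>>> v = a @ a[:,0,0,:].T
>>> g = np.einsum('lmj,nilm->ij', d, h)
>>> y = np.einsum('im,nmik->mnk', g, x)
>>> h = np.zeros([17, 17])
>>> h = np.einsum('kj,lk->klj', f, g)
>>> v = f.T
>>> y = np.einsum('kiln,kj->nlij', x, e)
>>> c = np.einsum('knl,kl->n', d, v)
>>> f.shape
(7, 7)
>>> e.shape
(23, 2)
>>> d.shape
(7, 23, 7)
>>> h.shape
(7, 17, 7)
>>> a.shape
(7, 2, 7, 17)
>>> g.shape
(17, 7)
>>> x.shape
(23, 7, 17, 23)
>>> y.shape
(23, 17, 7, 2)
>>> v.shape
(7, 7)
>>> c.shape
(23,)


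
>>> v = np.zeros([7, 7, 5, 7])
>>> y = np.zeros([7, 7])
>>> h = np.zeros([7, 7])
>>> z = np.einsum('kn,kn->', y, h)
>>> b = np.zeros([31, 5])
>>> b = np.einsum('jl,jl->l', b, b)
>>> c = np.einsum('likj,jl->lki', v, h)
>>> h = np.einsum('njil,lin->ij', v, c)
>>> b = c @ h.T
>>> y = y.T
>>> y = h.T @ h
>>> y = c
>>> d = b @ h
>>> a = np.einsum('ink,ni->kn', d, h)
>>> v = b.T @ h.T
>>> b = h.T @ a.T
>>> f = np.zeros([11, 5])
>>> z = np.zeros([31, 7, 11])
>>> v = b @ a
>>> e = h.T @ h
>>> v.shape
(7, 5)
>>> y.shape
(7, 5, 7)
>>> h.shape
(5, 7)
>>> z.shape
(31, 7, 11)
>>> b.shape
(7, 7)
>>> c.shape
(7, 5, 7)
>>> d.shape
(7, 5, 7)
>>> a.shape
(7, 5)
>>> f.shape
(11, 5)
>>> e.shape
(7, 7)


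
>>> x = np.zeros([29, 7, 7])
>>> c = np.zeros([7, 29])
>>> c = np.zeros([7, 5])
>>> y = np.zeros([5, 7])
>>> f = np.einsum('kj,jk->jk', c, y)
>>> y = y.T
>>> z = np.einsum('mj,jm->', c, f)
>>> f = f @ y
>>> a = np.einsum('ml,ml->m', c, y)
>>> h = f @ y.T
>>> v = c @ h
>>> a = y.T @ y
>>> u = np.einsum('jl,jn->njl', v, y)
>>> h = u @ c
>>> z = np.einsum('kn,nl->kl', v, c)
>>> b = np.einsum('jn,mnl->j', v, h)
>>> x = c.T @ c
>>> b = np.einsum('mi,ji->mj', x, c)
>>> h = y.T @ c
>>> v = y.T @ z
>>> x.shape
(5, 5)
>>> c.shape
(7, 5)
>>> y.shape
(7, 5)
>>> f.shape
(5, 5)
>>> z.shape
(7, 5)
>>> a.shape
(5, 5)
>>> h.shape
(5, 5)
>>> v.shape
(5, 5)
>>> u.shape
(5, 7, 7)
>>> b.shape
(5, 7)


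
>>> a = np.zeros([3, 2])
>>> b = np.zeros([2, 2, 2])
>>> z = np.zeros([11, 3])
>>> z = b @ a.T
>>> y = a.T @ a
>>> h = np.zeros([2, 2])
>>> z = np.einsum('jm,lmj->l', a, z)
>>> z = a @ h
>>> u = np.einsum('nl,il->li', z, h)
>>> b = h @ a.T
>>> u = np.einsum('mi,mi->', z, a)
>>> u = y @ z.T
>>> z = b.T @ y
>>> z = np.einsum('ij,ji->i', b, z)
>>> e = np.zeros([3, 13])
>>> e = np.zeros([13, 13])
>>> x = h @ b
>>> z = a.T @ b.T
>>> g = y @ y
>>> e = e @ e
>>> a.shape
(3, 2)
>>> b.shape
(2, 3)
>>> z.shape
(2, 2)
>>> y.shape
(2, 2)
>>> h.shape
(2, 2)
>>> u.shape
(2, 3)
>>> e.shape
(13, 13)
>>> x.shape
(2, 3)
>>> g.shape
(2, 2)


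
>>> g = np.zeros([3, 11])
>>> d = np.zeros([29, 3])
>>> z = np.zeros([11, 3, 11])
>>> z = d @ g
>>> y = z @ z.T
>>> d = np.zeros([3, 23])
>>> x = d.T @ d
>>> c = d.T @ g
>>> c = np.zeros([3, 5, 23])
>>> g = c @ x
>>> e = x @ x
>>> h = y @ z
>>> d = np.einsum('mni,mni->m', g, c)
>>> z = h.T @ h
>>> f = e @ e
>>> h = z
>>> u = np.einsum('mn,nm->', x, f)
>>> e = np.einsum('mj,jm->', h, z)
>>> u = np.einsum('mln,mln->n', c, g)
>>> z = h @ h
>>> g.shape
(3, 5, 23)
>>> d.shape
(3,)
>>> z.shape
(11, 11)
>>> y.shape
(29, 29)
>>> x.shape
(23, 23)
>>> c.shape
(3, 5, 23)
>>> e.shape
()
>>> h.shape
(11, 11)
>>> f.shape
(23, 23)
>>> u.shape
(23,)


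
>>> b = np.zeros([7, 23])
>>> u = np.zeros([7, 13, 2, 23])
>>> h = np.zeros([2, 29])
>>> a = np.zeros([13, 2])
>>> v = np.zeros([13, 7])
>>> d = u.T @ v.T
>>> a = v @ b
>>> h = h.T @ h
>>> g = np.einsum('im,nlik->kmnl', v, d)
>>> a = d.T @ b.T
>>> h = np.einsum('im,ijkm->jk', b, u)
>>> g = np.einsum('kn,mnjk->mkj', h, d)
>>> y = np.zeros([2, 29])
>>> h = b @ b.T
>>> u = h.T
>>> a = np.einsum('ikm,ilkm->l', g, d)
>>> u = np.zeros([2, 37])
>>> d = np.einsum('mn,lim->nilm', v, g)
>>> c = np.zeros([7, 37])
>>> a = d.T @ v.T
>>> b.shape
(7, 23)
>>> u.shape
(2, 37)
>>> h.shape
(7, 7)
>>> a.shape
(13, 23, 13, 13)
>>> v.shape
(13, 7)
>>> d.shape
(7, 13, 23, 13)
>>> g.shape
(23, 13, 13)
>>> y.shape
(2, 29)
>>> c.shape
(7, 37)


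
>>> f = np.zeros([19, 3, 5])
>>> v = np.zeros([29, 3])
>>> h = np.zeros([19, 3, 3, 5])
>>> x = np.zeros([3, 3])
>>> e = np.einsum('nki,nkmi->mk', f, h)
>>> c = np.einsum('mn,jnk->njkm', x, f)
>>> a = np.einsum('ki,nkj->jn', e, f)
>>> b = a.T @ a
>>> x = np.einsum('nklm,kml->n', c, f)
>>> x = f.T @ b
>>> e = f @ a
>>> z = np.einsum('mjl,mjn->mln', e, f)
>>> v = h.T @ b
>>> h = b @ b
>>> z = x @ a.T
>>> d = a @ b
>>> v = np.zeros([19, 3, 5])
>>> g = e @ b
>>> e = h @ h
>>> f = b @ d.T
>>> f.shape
(19, 5)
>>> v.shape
(19, 3, 5)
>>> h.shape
(19, 19)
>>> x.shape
(5, 3, 19)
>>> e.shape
(19, 19)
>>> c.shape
(3, 19, 5, 3)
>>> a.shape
(5, 19)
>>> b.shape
(19, 19)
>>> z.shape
(5, 3, 5)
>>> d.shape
(5, 19)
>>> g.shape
(19, 3, 19)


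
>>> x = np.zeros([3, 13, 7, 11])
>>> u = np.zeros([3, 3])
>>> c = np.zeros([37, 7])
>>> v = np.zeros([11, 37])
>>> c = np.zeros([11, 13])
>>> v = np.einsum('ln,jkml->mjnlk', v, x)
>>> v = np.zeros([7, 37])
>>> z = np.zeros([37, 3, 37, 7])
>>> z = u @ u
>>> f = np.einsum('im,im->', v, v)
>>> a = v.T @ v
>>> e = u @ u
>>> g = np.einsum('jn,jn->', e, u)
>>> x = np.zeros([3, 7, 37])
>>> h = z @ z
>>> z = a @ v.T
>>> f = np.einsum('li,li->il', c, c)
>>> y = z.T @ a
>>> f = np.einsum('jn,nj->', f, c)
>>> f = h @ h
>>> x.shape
(3, 7, 37)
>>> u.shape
(3, 3)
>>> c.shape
(11, 13)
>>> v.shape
(7, 37)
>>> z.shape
(37, 7)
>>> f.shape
(3, 3)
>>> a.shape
(37, 37)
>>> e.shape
(3, 3)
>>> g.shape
()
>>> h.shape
(3, 3)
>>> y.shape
(7, 37)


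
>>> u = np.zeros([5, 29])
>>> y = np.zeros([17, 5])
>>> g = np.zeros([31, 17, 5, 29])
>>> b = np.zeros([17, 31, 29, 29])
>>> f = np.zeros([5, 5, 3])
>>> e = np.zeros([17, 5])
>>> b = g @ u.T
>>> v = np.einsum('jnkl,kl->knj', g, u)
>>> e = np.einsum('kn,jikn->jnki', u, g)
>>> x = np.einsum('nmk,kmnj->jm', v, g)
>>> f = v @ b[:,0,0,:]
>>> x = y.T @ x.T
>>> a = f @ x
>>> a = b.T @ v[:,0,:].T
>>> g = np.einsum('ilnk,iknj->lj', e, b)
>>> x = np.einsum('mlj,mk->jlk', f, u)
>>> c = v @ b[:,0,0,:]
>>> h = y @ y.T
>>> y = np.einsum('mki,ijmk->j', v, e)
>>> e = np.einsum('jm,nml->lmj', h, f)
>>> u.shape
(5, 29)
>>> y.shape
(29,)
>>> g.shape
(29, 5)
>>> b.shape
(31, 17, 5, 5)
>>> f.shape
(5, 17, 5)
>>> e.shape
(5, 17, 17)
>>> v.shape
(5, 17, 31)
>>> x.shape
(5, 17, 29)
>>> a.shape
(5, 5, 17, 5)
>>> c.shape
(5, 17, 5)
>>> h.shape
(17, 17)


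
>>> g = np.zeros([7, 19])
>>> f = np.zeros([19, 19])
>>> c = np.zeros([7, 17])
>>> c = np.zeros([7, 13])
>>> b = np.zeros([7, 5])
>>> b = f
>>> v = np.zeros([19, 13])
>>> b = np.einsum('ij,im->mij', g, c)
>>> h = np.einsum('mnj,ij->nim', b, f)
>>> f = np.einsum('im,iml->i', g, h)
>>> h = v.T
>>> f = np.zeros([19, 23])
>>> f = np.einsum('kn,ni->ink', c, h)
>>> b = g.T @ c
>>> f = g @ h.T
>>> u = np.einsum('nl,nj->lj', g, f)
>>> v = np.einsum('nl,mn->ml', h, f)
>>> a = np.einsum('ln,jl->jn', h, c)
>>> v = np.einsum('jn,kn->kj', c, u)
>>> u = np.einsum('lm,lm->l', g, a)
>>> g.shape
(7, 19)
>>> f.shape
(7, 13)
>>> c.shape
(7, 13)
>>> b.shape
(19, 13)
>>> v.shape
(19, 7)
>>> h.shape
(13, 19)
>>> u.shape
(7,)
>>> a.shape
(7, 19)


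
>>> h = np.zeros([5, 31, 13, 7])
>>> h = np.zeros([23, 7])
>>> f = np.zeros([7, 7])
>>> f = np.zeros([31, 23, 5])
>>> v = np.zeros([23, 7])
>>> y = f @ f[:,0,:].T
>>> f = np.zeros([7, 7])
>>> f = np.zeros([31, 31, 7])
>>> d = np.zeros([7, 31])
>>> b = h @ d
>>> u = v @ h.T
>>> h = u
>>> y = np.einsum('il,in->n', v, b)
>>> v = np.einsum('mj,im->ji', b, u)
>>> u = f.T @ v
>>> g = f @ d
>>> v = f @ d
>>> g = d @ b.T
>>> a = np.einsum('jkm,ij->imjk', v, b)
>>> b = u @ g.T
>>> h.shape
(23, 23)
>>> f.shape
(31, 31, 7)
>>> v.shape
(31, 31, 31)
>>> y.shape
(31,)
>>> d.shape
(7, 31)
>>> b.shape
(7, 31, 7)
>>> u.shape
(7, 31, 23)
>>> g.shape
(7, 23)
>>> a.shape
(23, 31, 31, 31)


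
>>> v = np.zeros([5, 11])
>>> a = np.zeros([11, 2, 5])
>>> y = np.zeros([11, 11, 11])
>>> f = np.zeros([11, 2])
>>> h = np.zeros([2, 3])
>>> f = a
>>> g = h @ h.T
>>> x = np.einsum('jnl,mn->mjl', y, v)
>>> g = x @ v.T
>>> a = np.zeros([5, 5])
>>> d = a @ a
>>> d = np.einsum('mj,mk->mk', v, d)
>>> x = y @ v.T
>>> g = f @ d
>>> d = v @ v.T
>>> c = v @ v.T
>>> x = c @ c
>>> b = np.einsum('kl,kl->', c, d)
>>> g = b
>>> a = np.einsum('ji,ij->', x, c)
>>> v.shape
(5, 11)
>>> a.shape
()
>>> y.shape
(11, 11, 11)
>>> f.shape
(11, 2, 5)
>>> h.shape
(2, 3)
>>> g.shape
()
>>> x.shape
(5, 5)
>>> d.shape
(5, 5)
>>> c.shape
(5, 5)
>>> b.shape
()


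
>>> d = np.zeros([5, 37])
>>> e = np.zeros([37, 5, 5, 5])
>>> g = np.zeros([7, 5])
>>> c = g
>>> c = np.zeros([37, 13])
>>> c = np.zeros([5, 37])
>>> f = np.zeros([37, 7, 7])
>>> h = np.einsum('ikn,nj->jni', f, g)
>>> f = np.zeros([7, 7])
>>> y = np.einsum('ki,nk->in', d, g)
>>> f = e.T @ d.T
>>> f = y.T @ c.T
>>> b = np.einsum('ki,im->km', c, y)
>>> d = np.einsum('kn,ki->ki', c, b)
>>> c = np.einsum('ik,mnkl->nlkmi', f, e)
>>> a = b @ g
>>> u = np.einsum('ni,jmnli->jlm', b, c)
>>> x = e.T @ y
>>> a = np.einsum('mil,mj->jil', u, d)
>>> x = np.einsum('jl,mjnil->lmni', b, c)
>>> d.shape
(5, 7)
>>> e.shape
(37, 5, 5, 5)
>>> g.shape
(7, 5)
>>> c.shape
(5, 5, 5, 37, 7)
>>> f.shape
(7, 5)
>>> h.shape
(5, 7, 37)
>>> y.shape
(37, 7)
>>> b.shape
(5, 7)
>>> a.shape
(7, 37, 5)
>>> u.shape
(5, 37, 5)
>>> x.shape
(7, 5, 5, 37)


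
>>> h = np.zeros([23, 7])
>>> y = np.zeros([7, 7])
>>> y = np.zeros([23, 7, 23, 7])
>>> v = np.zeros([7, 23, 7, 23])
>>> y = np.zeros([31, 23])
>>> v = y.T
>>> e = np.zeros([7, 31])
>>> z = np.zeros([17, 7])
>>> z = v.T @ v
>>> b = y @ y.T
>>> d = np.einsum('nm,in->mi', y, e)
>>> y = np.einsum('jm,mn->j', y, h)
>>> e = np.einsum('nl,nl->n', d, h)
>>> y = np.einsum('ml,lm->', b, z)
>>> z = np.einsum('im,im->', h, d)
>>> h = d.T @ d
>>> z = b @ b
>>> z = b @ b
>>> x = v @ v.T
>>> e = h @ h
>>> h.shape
(7, 7)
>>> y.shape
()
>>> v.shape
(23, 31)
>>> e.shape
(7, 7)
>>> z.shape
(31, 31)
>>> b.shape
(31, 31)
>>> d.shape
(23, 7)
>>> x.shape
(23, 23)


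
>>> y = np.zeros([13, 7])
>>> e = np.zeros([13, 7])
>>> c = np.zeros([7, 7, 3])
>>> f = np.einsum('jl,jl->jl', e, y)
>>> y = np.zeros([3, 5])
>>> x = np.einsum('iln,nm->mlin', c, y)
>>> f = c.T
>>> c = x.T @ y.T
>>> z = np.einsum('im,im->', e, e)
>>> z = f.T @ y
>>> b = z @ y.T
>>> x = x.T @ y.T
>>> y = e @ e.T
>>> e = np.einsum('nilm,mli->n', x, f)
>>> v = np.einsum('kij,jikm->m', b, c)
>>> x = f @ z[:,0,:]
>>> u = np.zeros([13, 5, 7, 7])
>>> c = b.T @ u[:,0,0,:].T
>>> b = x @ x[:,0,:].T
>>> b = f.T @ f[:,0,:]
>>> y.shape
(13, 13)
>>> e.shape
(3,)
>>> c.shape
(3, 7, 13)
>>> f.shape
(3, 7, 7)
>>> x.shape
(3, 7, 5)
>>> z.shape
(7, 7, 5)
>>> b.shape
(7, 7, 7)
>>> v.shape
(3,)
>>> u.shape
(13, 5, 7, 7)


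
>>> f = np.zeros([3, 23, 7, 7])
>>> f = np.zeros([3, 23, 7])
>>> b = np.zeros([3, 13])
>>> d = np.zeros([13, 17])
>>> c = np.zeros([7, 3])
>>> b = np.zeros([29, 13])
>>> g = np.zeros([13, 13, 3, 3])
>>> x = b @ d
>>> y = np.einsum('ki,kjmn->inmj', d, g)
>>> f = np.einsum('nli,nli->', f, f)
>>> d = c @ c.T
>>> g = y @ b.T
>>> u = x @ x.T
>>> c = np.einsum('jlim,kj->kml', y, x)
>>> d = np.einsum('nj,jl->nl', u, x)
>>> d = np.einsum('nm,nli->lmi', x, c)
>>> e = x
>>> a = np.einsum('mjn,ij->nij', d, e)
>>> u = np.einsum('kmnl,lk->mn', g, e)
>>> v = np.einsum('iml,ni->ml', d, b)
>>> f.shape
()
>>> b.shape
(29, 13)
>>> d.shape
(13, 17, 3)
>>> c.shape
(29, 13, 3)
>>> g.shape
(17, 3, 3, 29)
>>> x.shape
(29, 17)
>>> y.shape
(17, 3, 3, 13)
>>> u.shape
(3, 3)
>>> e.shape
(29, 17)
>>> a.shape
(3, 29, 17)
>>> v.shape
(17, 3)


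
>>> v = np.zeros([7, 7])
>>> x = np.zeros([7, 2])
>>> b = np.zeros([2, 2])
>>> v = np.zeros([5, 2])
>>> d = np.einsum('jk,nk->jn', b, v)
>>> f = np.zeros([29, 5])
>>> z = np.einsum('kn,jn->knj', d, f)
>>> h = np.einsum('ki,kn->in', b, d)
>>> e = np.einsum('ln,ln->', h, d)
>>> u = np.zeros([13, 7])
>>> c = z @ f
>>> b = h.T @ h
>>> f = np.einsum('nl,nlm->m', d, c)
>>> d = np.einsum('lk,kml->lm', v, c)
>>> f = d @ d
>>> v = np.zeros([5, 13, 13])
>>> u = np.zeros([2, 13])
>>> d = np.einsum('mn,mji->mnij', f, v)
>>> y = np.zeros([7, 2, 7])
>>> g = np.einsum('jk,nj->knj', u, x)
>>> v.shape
(5, 13, 13)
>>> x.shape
(7, 2)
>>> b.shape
(5, 5)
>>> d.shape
(5, 5, 13, 13)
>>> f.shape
(5, 5)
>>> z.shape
(2, 5, 29)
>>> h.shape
(2, 5)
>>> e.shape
()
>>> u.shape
(2, 13)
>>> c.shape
(2, 5, 5)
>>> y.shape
(7, 2, 7)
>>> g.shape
(13, 7, 2)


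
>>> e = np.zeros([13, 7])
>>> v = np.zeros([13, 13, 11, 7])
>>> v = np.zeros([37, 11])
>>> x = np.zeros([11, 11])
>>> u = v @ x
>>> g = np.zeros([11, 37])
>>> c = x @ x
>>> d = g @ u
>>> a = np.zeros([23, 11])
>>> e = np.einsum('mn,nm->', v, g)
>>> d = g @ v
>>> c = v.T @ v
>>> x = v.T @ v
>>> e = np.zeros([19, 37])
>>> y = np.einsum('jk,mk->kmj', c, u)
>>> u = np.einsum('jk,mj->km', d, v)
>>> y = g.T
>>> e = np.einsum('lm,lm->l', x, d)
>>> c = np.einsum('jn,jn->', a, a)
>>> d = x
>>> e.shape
(11,)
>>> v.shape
(37, 11)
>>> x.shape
(11, 11)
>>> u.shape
(11, 37)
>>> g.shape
(11, 37)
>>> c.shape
()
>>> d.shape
(11, 11)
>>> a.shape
(23, 11)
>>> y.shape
(37, 11)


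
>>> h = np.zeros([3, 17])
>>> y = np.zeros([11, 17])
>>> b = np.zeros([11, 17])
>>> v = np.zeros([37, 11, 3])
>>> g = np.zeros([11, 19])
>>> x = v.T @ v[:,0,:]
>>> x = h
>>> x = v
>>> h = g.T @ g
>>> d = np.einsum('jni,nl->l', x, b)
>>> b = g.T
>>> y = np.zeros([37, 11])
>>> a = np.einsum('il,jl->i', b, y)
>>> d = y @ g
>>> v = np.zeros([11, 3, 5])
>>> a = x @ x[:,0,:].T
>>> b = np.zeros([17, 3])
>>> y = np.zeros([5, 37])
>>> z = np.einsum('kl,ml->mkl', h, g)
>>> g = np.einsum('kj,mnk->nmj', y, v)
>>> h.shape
(19, 19)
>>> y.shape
(5, 37)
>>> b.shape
(17, 3)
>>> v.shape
(11, 3, 5)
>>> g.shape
(3, 11, 37)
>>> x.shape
(37, 11, 3)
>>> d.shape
(37, 19)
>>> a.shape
(37, 11, 37)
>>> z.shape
(11, 19, 19)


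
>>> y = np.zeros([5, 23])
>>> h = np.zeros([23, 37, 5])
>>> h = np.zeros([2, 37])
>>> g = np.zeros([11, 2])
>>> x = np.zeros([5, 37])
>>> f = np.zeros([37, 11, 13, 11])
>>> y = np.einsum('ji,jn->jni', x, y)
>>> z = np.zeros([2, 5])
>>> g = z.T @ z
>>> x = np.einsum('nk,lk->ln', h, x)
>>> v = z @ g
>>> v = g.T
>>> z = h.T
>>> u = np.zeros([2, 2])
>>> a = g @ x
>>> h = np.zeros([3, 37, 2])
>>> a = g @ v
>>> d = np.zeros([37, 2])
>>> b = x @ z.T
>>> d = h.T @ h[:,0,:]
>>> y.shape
(5, 23, 37)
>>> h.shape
(3, 37, 2)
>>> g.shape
(5, 5)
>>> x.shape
(5, 2)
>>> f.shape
(37, 11, 13, 11)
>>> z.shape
(37, 2)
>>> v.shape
(5, 5)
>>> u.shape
(2, 2)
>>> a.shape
(5, 5)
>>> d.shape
(2, 37, 2)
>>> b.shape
(5, 37)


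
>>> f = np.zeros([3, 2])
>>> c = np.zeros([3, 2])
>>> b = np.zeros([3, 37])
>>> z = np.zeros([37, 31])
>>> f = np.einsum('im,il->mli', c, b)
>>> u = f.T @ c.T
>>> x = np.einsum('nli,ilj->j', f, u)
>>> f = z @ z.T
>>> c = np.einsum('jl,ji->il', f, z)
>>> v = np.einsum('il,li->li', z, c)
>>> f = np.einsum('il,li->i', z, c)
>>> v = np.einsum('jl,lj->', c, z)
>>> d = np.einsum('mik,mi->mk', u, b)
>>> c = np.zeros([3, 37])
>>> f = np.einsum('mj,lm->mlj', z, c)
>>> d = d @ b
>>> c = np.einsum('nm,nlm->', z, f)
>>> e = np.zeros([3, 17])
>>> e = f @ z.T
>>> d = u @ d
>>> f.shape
(37, 3, 31)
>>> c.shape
()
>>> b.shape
(3, 37)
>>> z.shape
(37, 31)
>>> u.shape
(3, 37, 3)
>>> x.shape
(3,)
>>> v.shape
()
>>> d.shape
(3, 37, 37)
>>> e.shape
(37, 3, 37)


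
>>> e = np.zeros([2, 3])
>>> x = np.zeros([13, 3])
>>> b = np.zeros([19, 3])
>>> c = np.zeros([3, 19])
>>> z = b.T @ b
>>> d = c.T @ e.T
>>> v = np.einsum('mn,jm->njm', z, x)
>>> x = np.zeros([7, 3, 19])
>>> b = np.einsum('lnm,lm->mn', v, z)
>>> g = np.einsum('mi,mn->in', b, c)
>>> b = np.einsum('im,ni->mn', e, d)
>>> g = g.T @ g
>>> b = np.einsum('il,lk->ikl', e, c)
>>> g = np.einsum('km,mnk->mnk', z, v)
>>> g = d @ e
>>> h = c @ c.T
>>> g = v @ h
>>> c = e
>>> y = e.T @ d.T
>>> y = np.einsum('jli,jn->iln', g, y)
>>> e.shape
(2, 3)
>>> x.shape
(7, 3, 19)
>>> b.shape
(2, 19, 3)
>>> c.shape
(2, 3)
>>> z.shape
(3, 3)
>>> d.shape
(19, 2)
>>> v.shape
(3, 13, 3)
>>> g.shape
(3, 13, 3)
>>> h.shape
(3, 3)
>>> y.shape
(3, 13, 19)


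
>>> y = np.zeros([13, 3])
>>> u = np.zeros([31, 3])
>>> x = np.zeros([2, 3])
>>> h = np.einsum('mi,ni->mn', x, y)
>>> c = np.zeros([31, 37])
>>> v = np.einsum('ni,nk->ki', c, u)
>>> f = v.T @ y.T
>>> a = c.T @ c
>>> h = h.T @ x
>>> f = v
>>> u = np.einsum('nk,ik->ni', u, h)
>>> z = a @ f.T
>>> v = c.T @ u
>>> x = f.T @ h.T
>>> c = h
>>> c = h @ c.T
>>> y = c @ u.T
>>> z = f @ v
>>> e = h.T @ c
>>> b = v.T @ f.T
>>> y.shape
(13, 31)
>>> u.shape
(31, 13)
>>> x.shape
(37, 13)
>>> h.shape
(13, 3)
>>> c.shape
(13, 13)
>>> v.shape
(37, 13)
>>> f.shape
(3, 37)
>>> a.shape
(37, 37)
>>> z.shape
(3, 13)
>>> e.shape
(3, 13)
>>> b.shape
(13, 3)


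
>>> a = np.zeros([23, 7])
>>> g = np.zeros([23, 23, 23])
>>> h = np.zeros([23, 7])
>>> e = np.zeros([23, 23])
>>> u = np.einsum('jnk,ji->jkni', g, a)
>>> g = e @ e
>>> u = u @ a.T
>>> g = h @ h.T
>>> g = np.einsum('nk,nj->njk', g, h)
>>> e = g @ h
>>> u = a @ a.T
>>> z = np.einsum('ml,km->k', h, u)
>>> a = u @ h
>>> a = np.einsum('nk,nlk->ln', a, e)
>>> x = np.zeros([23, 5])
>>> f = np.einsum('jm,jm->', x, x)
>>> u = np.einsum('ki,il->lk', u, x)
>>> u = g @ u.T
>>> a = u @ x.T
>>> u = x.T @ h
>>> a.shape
(23, 7, 23)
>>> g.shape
(23, 7, 23)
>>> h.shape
(23, 7)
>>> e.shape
(23, 7, 7)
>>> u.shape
(5, 7)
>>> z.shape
(23,)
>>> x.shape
(23, 5)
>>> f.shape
()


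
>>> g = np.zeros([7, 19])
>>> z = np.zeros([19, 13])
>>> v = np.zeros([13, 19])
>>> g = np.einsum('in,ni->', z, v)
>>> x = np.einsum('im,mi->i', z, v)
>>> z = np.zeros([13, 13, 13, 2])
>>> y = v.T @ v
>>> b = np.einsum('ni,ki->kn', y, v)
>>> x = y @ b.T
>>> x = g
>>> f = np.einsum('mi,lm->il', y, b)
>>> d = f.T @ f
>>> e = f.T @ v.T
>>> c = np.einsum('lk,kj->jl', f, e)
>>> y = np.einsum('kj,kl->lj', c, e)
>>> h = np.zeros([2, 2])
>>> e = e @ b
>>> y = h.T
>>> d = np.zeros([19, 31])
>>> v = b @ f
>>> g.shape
()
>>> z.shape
(13, 13, 13, 2)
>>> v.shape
(13, 13)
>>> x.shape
()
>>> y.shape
(2, 2)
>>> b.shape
(13, 19)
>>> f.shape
(19, 13)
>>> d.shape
(19, 31)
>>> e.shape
(13, 19)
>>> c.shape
(13, 19)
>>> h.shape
(2, 2)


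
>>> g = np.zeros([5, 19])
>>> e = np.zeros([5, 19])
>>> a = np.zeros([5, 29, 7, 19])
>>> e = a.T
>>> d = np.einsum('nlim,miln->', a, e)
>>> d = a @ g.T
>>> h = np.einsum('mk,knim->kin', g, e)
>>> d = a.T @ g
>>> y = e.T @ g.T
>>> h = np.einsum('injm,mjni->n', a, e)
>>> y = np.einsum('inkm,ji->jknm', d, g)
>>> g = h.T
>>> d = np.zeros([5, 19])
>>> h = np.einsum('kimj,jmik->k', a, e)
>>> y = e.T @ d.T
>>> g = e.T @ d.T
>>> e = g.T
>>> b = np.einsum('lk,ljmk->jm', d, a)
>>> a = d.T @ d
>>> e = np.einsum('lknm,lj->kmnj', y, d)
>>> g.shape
(5, 29, 7, 5)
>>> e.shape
(29, 5, 7, 19)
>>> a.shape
(19, 19)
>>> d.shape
(5, 19)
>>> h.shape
(5,)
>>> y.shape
(5, 29, 7, 5)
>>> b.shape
(29, 7)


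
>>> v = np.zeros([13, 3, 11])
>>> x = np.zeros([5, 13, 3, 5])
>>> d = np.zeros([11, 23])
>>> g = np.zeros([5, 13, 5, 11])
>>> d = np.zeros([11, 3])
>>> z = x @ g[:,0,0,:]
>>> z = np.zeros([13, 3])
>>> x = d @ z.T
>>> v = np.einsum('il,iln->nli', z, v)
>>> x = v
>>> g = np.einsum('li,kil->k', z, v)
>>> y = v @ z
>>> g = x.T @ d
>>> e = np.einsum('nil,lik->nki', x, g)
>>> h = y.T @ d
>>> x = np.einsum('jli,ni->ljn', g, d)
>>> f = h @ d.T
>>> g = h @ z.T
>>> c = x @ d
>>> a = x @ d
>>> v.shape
(11, 3, 13)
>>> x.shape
(3, 13, 11)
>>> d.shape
(11, 3)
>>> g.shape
(3, 3, 13)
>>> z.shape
(13, 3)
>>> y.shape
(11, 3, 3)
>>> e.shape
(11, 3, 3)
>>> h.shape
(3, 3, 3)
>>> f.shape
(3, 3, 11)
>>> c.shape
(3, 13, 3)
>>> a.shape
(3, 13, 3)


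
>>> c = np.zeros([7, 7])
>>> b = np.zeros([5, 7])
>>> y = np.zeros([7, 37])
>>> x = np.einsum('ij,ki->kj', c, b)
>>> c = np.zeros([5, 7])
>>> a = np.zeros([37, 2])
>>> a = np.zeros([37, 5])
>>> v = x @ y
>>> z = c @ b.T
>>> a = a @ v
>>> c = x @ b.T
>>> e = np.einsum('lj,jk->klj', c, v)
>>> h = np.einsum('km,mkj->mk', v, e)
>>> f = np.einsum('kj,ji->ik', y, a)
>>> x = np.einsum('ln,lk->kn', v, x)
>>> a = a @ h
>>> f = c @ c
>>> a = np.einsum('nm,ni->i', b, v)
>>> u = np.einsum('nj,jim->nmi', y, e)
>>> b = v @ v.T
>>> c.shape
(5, 5)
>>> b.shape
(5, 5)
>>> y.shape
(7, 37)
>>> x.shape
(7, 37)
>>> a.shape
(37,)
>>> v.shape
(5, 37)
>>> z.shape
(5, 5)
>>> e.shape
(37, 5, 5)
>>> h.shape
(37, 5)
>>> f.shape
(5, 5)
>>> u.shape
(7, 5, 5)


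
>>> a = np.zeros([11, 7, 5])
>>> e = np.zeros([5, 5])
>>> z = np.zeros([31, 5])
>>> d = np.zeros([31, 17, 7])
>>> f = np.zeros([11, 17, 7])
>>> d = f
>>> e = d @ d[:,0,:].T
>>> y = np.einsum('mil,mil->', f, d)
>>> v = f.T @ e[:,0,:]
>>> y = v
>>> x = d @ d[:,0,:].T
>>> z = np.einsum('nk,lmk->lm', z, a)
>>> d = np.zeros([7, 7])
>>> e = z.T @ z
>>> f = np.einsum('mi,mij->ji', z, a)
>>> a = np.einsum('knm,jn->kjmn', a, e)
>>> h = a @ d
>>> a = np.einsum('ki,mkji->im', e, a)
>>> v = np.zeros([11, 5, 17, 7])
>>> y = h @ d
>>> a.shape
(7, 11)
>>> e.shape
(7, 7)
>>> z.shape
(11, 7)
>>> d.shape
(7, 7)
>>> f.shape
(5, 7)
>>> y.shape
(11, 7, 5, 7)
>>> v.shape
(11, 5, 17, 7)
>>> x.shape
(11, 17, 11)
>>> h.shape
(11, 7, 5, 7)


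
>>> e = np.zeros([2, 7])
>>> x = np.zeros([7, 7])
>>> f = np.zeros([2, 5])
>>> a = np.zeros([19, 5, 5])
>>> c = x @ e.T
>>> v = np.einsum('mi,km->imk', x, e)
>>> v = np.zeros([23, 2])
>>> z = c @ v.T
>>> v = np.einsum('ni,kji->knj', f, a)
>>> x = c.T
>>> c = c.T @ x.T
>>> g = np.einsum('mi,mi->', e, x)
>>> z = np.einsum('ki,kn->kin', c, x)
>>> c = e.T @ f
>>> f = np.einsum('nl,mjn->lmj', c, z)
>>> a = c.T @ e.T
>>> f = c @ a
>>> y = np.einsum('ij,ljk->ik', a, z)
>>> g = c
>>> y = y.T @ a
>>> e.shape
(2, 7)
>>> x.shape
(2, 7)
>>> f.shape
(7, 2)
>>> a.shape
(5, 2)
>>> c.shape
(7, 5)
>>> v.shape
(19, 2, 5)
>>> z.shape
(2, 2, 7)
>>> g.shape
(7, 5)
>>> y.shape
(7, 2)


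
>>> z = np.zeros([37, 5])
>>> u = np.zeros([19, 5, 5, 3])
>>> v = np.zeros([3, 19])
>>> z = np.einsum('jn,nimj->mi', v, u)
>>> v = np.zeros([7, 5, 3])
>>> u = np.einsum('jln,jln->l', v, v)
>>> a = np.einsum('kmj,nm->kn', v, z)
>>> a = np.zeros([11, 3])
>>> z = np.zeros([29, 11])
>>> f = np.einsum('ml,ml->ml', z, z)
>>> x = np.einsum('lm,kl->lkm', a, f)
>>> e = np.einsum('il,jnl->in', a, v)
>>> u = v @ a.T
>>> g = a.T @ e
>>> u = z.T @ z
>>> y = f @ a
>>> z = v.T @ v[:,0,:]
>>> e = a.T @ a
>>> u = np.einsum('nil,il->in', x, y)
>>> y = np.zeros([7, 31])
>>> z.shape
(3, 5, 3)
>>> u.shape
(29, 11)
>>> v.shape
(7, 5, 3)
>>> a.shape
(11, 3)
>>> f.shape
(29, 11)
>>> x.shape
(11, 29, 3)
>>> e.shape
(3, 3)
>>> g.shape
(3, 5)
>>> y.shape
(7, 31)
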